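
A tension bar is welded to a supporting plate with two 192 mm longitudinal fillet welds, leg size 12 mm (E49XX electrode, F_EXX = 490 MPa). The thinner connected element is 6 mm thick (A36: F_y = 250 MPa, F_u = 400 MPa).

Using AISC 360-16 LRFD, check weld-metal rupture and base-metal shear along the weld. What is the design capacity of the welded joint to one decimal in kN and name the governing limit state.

345.6 kN (base-metal shear governs)

Weld metal: throat = 0.707×12 = 8.484 mm, L = 2×192 = 384 mm. φR_n = 0.75 × 0.6 × 490 × 8.484 × 384 = 718.4 kN.
Base metal shear (6 mm plate): yield φR_n = 1.0×0.6×250×6×384 = 345.6 kN; rupture φR_n = 0.75×0.6×400×6×384 = 414.7 kN; take 345.6 kN (yield).
Governing: min(718.4, 345.6) = 345.6 kN → base-metal shear.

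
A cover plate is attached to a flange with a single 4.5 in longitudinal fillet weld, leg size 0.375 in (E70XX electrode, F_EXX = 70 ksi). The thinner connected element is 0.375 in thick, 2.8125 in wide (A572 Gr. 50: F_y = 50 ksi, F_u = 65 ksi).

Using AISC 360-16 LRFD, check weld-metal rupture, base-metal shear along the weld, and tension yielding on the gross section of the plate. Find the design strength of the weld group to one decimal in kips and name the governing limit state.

Weld metal: throat = 0.707×0.375 = 0.26513 in, L = 4.5 in. φR_n = 0.75 × 0.6 × 70 × 0.26513 × 4.5 = 37.6 kips.
Base metal shear (0.375 in plate): yield φR_n = 1.0×0.6×50×0.375×4.5 = 50.6 kips; rupture φR_n = 0.75×0.6×65×0.375×4.5 = 49.4 kips; take 49.4 kips (rupture).
Tension yield (gross): A_g = 2.8125×0.375 = 1.0547 in². φR_n = 0.90 × 50 × 1.0547 = 47.5 kips.
Governing: min(37.6, 49.4, 47.5) = 37.6 kips → weld metal.

37.6 kips (weld metal governs)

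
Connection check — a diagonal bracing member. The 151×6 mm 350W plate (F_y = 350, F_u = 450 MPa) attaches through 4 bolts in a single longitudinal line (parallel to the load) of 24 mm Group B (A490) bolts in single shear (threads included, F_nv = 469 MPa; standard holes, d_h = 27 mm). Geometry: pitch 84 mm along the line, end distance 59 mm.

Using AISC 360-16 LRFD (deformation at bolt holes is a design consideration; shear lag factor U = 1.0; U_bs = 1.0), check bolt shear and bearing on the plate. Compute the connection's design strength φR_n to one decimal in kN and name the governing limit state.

Bolt shear: A_b = π(24)²/4 = 452.39 mm². φR_n = 0.75 × 469 × 452.39 × 4 × 1 = 636.5 kN.
Bearing (6 mm plate, F_u = 450 MPa): end bolts L_c = 59 − 27/2 = 45.5, R_n = min(1.2×45.5×6×450, 2.4×24×6×450) = 147.42 kN/bolt; interior L_c = 84 − 27 = 57, R_n = 155.52 kN/bolt. φR_n = 0.75 × (1×147.42 + 3×155.52) = 460.5 kN.
Governing: min(636.5, 460.5) = 460.5 kN → bearing.

460.5 kN (bearing governs)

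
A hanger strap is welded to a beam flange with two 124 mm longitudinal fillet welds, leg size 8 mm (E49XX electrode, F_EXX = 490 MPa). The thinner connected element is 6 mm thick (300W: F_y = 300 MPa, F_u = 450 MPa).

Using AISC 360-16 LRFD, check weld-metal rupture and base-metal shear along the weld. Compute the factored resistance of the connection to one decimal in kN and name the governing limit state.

Weld metal: throat = 0.707×8 = 5.656 mm, L = 2×124 = 248 mm. φR_n = 0.75 × 0.6 × 490 × 5.656 × 248 = 309.3 kN.
Base metal shear (6 mm plate): yield φR_n = 1.0×0.6×300×6×248 = 267.8 kN; rupture φR_n = 0.75×0.6×450×6×248 = 301.3 kN; take 267.8 kN (yield).
Governing: min(309.3, 267.8) = 267.8 kN → base-metal shear.

267.8 kN (base-metal shear governs)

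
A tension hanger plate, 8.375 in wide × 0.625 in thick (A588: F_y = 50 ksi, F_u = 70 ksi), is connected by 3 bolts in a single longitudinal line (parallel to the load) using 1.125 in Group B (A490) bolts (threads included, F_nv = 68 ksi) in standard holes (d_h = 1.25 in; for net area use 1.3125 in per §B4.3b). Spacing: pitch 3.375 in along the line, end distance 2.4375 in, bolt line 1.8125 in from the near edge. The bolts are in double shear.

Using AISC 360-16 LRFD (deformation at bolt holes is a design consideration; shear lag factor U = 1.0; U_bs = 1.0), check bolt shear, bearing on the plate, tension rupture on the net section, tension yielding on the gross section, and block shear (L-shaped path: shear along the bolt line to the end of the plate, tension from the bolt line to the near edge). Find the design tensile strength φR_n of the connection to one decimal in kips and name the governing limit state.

Bolt shear: A_b = π(1.125)²/4 = 0.99402 in². φR_n = 0.75 × 68 × 0.99402 × 3 × 2 = 304.2 kips.
Bearing (0.625 in plate, F_u = 70 ksi): end bolts L_c = 2.4375 − 1.25/2 = 1.8125, R_n = min(1.2×1.8125×0.625×70, 2.4×1.125×0.625×70) = 95.156 kips/bolt; interior L_c = 3.375 − 1.25 = 2.125, R_n = 111.56 kips/bolt. φR_n = 0.75 × (1×95.156 + 2×111.56) = 238.7 kips.
Tension rupture (net): A_n = (8.375 − 1×1.3125)×0.625 = 4.4141 in² (U = 1.0, A_e = A_n). φR_n = 0.75 × 70 × 4.4141 = 231.7 kips.
Tension yield (gross): A_g = 8.375×0.625 = 5.2344 in². φR_n = 0.90 × 50 × 5.2344 = 235.5 kips.
Block shear: shear path 1×[2.4375+2×3.375] = 1×9.1875 in, A_gv = 5.7422, A_nv = 1×(9.1875 − 2.5×1.3125)×0.625 = 3.6914 in²; tension to near edge: (1.8125 − 0.5×1.3125)×0.625 = 0.72266 in². R_n = min(0.6×70×3.6914, 0.6×50×5.7422) + 1.0×70×0.72266 = min(155.04, 172.27) + 50.586 = 205.63 kips. φR_n = 0.75 × 205.63 = 154.2 kips.
Governing: min(304.2, 238.7, 231.7, 235.5, 154.2) = 154.2 kips → block shear.

154.2 kips (block shear governs)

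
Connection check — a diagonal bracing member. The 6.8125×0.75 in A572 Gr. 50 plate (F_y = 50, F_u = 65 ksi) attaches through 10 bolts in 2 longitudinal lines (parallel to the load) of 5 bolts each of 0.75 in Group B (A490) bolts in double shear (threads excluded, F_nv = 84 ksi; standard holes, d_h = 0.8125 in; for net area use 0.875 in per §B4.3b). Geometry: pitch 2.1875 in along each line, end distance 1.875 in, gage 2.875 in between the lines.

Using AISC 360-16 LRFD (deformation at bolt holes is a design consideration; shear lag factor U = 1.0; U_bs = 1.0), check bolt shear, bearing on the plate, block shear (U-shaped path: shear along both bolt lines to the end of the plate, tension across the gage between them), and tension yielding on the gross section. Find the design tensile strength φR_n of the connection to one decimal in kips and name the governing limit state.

229.9 kips (gross-section yield governs)

Bolt shear: A_b = π(0.75)²/4 = 0.44179 in². φR_n = 0.75 × 84 × 0.44179 × 10 × 2 = 556.7 kips.
Bearing (0.75 in plate, F_u = 65 ksi): end bolts L_c = 1.875 − 0.8125/2 = 1.46875, R_n = min(1.2×1.46875×0.75×65, 2.4×0.75×0.75×65) = 85.922 kips/bolt; interior L_c = 2.1875 − 0.8125 = 1.375, R_n = 80.438 kips/bolt. φR_n = 0.75 × (2×85.922 + 8×80.438) = 611.5 kips.
Block shear: shear path 2×[1.875+4×2.1875] = 2×10.625 in, A_gv = 15.938, A_nv = 2×(10.625 − 4.5×0.875)×0.75 = 10.031 in²; tension across gage: (2.875 − 1×0.875)×0.75 = 1.5 in². R_n = min(0.6×65×10.031, 0.6×50×15.938) + 1.0×65×1.5 = min(391.21, 478.14) + 97.5 = 488.71 kips. φR_n = 0.75 × 488.71 = 366.5 kips.
Tension yield (gross): A_g = 6.8125×0.75 = 5.1094 in². φR_n = 0.90 × 50 × 5.1094 = 229.9 kips.
Governing: min(556.7, 611.5, 366.5, 229.9) = 229.9 kips → gross-section yield.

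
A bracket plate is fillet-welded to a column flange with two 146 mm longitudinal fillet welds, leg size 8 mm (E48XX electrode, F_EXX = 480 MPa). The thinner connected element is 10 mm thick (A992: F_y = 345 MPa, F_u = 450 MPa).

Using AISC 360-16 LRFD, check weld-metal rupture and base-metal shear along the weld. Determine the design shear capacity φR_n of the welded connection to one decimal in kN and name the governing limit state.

356.7 kN (weld metal governs)

Weld metal: throat = 0.707×8 = 5.656 mm, L = 2×146 = 292 mm. φR_n = 0.75 × 0.6 × 480 × 5.656 × 292 = 356.7 kN.
Base metal shear (10 mm plate): yield φR_n = 1.0×0.6×345×10×292 = 604.4 kN; rupture φR_n = 0.75×0.6×450×10×292 = 591.3 kN; take 591.3 kN (rupture).
Governing: min(356.7, 591.3) = 356.7 kN → weld metal.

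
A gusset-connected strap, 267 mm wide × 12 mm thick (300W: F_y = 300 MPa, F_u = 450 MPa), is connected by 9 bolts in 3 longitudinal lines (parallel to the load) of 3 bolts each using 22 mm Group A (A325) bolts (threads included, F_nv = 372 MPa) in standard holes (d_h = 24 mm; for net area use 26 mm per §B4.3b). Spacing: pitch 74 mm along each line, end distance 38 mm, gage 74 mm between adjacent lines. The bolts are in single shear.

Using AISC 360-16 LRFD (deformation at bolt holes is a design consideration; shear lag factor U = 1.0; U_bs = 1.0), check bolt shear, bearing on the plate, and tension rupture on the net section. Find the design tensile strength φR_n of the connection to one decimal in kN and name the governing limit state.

765.5 kN (net-section rupture governs)

Bolt shear: A_b = π(22)²/4 = 380.13 mm². φR_n = 0.75 × 372 × 380.13 × 9 × 1 = 954.5 kN.
Bearing (12 mm plate, F_u = 450 MPa): end bolts L_c = 38 − 24/2 = 26, R_n = min(1.2×26×12×450, 2.4×22×12×450) = 168.48 kN/bolt; interior L_c = 74 − 24 = 50, R_n = 285.12 kN/bolt. φR_n = 0.75 × (3×168.48 + 6×285.12) = 1662.1 kN.
Tension rupture (net): A_n = (267 − 3×26)×12 = 2268 mm² (U = 1.0, A_e = A_n). φR_n = 0.75 × 450 × 2268 = 765.5 kN.
Governing: min(954.5, 1662.1, 765.5) = 765.5 kN → net-section rupture.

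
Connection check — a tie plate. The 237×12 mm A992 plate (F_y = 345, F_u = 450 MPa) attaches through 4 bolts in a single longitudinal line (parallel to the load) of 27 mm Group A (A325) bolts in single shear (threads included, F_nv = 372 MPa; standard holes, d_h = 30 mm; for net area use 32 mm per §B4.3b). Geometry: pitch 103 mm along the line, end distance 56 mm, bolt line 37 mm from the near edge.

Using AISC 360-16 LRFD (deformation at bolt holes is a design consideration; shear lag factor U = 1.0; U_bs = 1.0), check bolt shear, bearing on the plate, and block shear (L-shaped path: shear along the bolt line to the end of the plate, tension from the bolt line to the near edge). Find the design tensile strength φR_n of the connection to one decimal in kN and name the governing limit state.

639.0 kN (bolt shear governs)

Bolt shear: A_b = π(27)²/4 = 572.56 mm². φR_n = 0.75 × 372 × 572.56 × 4 × 1 = 639.0 kN.
Bearing (12 mm plate, F_u = 450 MPa): end bolts L_c = 56 − 30/2 = 41, R_n = min(1.2×41×12×450, 2.4×27×12×450) = 265.68 kN/bolt; interior L_c = 103 − 30 = 73, R_n = 349.92 kN/bolt. φR_n = 0.75 × (1×265.68 + 3×349.92) = 986.6 kN.
Block shear: shear path 1×[56+3×103] = 1×365 mm, A_gv = 4380, A_nv = 1×(365 − 3.5×32)×12 = 3036 mm²; tension to near edge: (37 − 0.5×32)×12 = 252 mm². R_n = min(0.6×450×3036, 0.6×345×4380) + 1.0×450×252 = min(819.72, 906.66) + 113.4 = 933.12 kN. φR_n = 0.75 × 933.12 = 699.8 kN.
Governing: min(639.0, 986.6, 699.8) = 639.0 kN → bolt shear.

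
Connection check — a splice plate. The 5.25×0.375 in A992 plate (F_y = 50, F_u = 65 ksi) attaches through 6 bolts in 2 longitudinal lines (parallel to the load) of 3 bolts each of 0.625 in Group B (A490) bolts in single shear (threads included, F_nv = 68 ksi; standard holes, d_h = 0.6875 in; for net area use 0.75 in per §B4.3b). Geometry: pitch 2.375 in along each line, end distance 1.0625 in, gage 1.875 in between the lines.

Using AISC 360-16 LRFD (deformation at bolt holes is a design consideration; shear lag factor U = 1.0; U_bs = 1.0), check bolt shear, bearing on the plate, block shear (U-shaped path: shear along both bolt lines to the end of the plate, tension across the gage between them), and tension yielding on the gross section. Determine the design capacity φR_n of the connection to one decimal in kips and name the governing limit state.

88.6 kips (gross-section yield governs)

Bolt shear: A_b = π(0.625)²/4 = 0.3068 in². φR_n = 0.75 × 68 × 0.3068 × 6 × 1 = 93.9 kips.
Bearing (0.375 in plate, F_u = 65 ksi): end bolts L_c = 1.0625 − 0.6875/2 = 0.71875, R_n = min(1.2×0.71875×0.375×65, 2.4×0.625×0.375×65) = 21.023 kips/bolt; interior L_c = 2.375 − 0.6875 = 1.6875, R_n = 36.563 kips/bolt. φR_n = 0.75 × (2×21.023 + 4×36.563) = 141.2 kips.
Block shear: shear path 2×[1.0625+2×2.375] = 2×5.8125 in, A_gv = 4.3594, A_nv = 2×(5.8125 − 2.5×0.75)×0.375 = 2.9531 in²; tension across gage: (1.875 − 1×0.75)×0.375 = 0.42188 in². R_n = min(0.6×65×2.9531, 0.6×50×4.3594) + 1.0×65×0.42188 = min(115.17, 130.78) + 27.422 = 142.59 kips. φR_n = 0.75 × 142.59 = 106.9 kips.
Tension yield (gross): A_g = 5.25×0.375 = 1.9688 in². φR_n = 0.90 × 50 × 1.9688 = 88.6 kips.
Governing: min(93.9, 141.2, 106.9, 88.6) = 88.6 kips → gross-section yield.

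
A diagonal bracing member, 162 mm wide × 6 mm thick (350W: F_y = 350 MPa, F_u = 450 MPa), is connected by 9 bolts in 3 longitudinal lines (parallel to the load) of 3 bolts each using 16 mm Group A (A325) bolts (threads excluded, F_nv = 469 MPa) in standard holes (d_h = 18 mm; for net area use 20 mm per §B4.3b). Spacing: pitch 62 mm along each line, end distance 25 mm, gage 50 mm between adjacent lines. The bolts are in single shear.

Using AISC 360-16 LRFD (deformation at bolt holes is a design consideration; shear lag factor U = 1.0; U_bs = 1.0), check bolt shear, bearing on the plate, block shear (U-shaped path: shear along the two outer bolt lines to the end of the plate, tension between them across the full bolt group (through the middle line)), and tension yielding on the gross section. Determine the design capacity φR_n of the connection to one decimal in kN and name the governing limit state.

Bolt shear: A_b = π(16)²/4 = 201.06 mm². φR_n = 0.75 × 469 × 201.06 × 9 × 1 = 636.5 kN.
Bearing (6 mm plate, F_u = 450 MPa): end bolts L_c = 25 − 18/2 = 16, R_n = min(1.2×16×6×450, 2.4×16×6×450) = 51.84 kN/bolt; interior L_c = 62 − 18 = 44, R_n = 103.68 kN/bolt. φR_n = 0.75 × (3×51.84 + 6×103.68) = 583.2 kN.
Block shear: shear path 2×[25+2×62] = 2×149 mm, A_gv = 1788, A_nv = 2×(149 − 2.5×20)×6 = 1188 mm²; tension across gage: (100 − 2×20)×6 = 360 mm². R_n = min(0.6×450×1188, 0.6×350×1788) + 1.0×450×360 = min(320.76, 375.48) + 162 = 482.76 kN. φR_n = 0.75 × 482.76 = 362.1 kN.
Tension yield (gross): A_g = 162×6 = 972 mm². φR_n = 0.90 × 350 × 972 = 306.2 kN.
Governing: min(636.5, 583.2, 362.1, 306.2) = 306.2 kN → gross-section yield.

306.2 kN (gross-section yield governs)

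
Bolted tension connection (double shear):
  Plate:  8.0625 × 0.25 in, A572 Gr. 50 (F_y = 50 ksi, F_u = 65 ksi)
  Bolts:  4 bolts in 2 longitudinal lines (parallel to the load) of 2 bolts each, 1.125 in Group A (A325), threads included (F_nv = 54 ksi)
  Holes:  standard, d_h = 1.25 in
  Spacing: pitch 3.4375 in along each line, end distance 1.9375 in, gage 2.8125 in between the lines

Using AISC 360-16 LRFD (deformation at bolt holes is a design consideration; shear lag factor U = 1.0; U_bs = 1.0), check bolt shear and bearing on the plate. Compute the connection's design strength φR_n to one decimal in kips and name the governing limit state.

Bolt shear: A_b = π(1.125)²/4 = 0.99402 in². φR_n = 0.75 × 54 × 0.99402 × 4 × 2 = 322.1 kips.
Bearing (0.25 in plate, F_u = 65 ksi): end bolts L_c = 1.9375 − 1.25/2 = 1.3125, R_n = min(1.2×1.3125×0.25×65, 2.4×1.125×0.25×65) = 25.594 kips/bolt; interior L_c = 3.4375 − 1.25 = 2.1875, R_n = 42.656 kips/bolt. φR_n = 0.75 × (2×25.594 + 2×42.656) = 102.4 kips.
Governing: min(322.1, 102.4) = 102.4 kips → bearing.

102.4 kips (bearing governs)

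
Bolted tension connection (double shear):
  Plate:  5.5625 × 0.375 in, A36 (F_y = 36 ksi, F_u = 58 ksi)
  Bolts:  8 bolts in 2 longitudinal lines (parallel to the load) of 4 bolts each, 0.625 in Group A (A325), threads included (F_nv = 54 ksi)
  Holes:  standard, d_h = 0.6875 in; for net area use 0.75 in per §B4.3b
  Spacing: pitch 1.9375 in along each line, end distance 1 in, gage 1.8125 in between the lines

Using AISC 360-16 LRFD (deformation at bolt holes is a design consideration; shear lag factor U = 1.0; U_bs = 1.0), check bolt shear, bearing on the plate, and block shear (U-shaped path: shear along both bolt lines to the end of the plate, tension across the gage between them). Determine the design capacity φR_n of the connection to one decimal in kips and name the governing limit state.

99.3 kips (block shear governs)

Bolt shear: A_b = π(0.625)²/4 = 0.3068 in². φR_n = 0.75 × 54 × 0.3068 × 8 × 2 = 198.8 kips.
Bearing (0.375 in plate, F_u = 58 ksi): end bolts L_c = 1 − 0.6875/2 = 0.65625, R_n = min(1.2×0.65625×0.375×58, 2.4×0.625×0.375×58) = 17.128 kips/bolt; interior L_c = 1.9375 − 0.6875 = 1.25, R_n = 32.625 kips/bolt. φR_n = 0.75 × (2×17.128 + 6×32.625) = 172.5 kips.
Block shear: shear path 2×[1+3×1.9375] = 2×6.8125 in, A_gv = 5.1094, A_nv = 2×(6.8125 − 3.5×0.75)×0.375 = 3.1406 in²; tension across gage: (1.8125 − 1×0.75)×0.375 = 0.39844 in². R_n = min(0.6×58×3.1406, 0.6×36×5.1094) + 1.0×58×0.39844 = min(109.29, 110.36) + 23.11 = 132.4 kips. φR_n = 0.75 × 132.4 = 99.3 kips.
Governing: min(198.8, 172.5, 99.3) = 99.3 kips → block shear.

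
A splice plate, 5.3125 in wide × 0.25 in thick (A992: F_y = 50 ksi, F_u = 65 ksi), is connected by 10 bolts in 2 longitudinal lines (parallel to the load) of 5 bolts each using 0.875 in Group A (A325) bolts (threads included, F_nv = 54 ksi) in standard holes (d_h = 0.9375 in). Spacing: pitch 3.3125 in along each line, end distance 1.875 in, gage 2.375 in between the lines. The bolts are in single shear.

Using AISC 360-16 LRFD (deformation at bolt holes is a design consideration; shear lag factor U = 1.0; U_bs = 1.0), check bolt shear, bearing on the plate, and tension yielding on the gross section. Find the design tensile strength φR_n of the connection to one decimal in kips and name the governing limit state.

59.8 kips (gross-section yield governs)

Bolt shear: A_b = π(0.875)²/4 = 0.60132 in². φR_n = 0.75 × 54 × 0.60132 × 10 × 1 = 243.5 kips.
Bearing (0.25 in plate, F_u = 65 ksi): end bolts L_c = 1.875 − 0.9375/2 = 1.40625, R_n = min(1.2×1.40625×0.25×65, 2.4×0.875×0.25×65) = 27.422 kips/bolt; interior L_c = 3.3125 − 0.9375 = 2.375, R_n = 34.125 kips/bolt. φR_n = 0.75 × (2×27.422 + 8×34.125) = 245.9 kips.
Tension yield (gross): A_g = 5.3125×0.25 = 1.3281 in². φR_n = 0.90 × 50 × 1.3281 = 59.8 kips.
Governing: min(243.5, 245.9, 59.8) = 59.8 kips → gross-section yield.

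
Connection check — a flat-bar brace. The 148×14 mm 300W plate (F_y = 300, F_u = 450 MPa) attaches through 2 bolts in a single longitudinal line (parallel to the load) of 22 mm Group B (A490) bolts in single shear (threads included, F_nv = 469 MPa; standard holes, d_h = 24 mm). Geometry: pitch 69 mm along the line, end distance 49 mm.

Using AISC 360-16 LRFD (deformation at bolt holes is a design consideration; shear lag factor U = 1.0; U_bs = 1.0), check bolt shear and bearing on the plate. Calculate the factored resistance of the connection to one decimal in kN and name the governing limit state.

267.4 kN (bolt shear governs)

Bolt shear: A_b = π(22)²/4 = 380.13 mm². φR_n = 0.75 × 469 × 380.13 × 2 × 1 = 267.4 kN.
Bearing (14 mm plate, F_u = 450 MPa): end bolts L_c = 49 − 24/2 = 37, R_n = min(1.2×37×14×450, 2.4×22×14×450) = 279.72 kN/bolt; interior L_c = 69 − 24 = 45, R_n = 332.64 kN/bolt. φR_n = 0.75 × (1×279.72 + 1×332.64) = 459.3 kN.
Governing: min(267.4, 459.3) = 267.4 kN → bolt shear.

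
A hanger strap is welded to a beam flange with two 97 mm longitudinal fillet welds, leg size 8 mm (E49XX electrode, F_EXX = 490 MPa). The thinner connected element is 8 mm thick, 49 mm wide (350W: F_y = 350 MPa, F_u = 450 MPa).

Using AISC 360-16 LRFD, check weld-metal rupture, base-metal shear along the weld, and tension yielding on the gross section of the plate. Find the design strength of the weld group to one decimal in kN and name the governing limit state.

Weld metal: throat = 0.707×8 = 5.656 mm, L = 2×97 = 194 mm. φR_n = 0.75 × 0.6 × 490 × 5.656 × 194 = 241.9 kN.
Base metal shear (8 mm plate): yield φR_n = 1.0×0.6×350×8×194 = 325.9 kN; rupture φR_n = 0.75×0.6×450×8×194 = 314.3 kN; take 314.3 kN (rupture).
Tension yield (gross): A_g = 49×8 = 392 mm². φR_n = 0.90 × 350 × 392 = 123.5 kN.
Governing: min(241.9, 314.3, 123.5) = 123.5 kN → gross-section yield.

123.5 kN (gross-section yield governs)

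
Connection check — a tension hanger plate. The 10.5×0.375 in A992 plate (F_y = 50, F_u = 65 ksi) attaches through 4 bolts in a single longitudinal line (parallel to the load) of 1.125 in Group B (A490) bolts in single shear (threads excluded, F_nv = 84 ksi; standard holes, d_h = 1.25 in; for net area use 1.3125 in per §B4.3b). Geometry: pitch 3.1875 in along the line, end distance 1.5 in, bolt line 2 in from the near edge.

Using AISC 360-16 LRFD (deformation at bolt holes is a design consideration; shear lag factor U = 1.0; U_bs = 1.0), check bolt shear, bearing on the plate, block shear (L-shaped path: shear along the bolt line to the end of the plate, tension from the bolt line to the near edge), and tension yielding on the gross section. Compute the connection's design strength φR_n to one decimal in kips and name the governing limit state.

95.5 kips (block shear governs)

Bolt shear: A_b = π(1.125)²/4 = 0.99402 in². φR_n = 0.75 × 84 × 0.99402 × 4 × 1 = 250.5 kips.
Bearing (0.375 in plate, F_u = 65 ksi): end bolts L_c = 1.5 − 1.25/2 = 0.875, R_n = min(1.2×0.875×0.375×65, 2.4×1.125×0.375×65) = 25.594 kips/bolt; interior L_c = 3.1875 − 1.25 = 1.9375, R_n = 56.672 kips/bolt. φR_n = 0.75 × (1×25.594 + 3×56.672) = 146.7 kips.
Block shear: shear path 1×[1.5+3×3.1875] = 1×11.0625 in, A_gv = 4.1484, A_nv = 1×(11.0625 − 3.5×1.3125)×0.375 = 2.4258 in²; tension to near edge: (2 − 0.5×1.3125)×0.375 = 0.50391 in². R_n = min(0.6×65×2.4258, 0.6×50×4.1484) + 1.0×65×0.50391 = min(94.606, 124.45) + 32.754 = 127.36 kips. φR_n = 0.75 × 127.36 = 95.5 kips.
Tension yield (gross): A_g = 10.5×0.375 = 3.9375 in². φR_n = 0.90 × 50 × 3.9375 = 177.2 kips.
Governing: min(250.5, 146.7, 95.5, 177.2) = 95.5 kips → block shear.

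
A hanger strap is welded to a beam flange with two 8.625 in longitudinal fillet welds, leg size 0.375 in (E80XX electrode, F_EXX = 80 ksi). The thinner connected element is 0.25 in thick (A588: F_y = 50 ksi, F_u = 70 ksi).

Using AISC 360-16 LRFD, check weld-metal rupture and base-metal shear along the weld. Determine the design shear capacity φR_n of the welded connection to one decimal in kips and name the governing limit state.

Weld metal: throat = 0.707×0.375 = 0.26513 in, L = 2×8.625 = 17.25 in. φR_n = 0.75 × 0.6 × 80 × 0.26513 × 17.25 = 164.6 kips.
Base metal shear (0.25 in plate): yield φR_n = 1.0×0.6×50×0.25×17.25 = 129.4 kips; rupture φR_n = 0.75×0.6×70×0.25×17.25 = 135.8 kips; take 129.4 kips (yield).
Governing: min(164.6, 129.4) = 129.4 kips → base-metal shear.

129.4 kips (base-metal shear governs)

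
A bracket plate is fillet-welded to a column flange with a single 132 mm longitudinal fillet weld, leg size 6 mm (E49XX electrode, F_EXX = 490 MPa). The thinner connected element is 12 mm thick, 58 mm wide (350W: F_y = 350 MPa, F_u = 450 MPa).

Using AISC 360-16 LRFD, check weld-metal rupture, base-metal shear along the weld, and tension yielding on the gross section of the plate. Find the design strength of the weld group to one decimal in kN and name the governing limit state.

Weld metal: throat = 0.707×6 = 4.242 mm, L = 132 mm. φR_n = 0.75 × 0.6 × 490 × 4.242 × 132 = 123.5 kN.
Base metal shear (12 mm plate): yield φR_n = 1.0×0.6×350×12×132 = 332.6 kN; rupture φR_n = 0.75×0.6×450×12×132 = 320.8 kN; take 320.8 kN (rupture).
Tension yield (gross): A_g = 58×12 = 696 mm². φR_n = 0.90 × 350 × 696 = 219.2 kN.
Governing: min(123.5, 320.8, 219.2) = 123.5 kN → weld metal.

123.5 kN (weld metal governs)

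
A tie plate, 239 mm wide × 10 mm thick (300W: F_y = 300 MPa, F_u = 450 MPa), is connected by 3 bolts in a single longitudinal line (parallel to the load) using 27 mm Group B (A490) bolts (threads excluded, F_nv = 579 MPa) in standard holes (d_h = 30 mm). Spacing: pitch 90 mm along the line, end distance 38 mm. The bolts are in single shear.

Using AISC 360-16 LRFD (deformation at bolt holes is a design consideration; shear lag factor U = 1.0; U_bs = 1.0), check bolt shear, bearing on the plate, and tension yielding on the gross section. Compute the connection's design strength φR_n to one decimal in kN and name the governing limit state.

530.6 kN (bearing governs)

Bolt shear: A_b = π(27)²/4 = 572.56 mm². φR_n = 0.75 × 579 × 572.56 × 3 × 1 = 745.9 kN.
Bearing (10 mm plate, F_u = 450 MPa): end bolts L_c = 38 − 30/2 = 23, R_n = min(1.2×23×10×450, 2.4×27×10×450) = 124.2 kN/bolt; interior L_c = 90 − 30 = 60, R_n = 291.6 kN/bolt. φR_n = 0.75 × (1×124.2 + 2×291.6) = 530.6 kN.
Tension yield (gross): A_g = 239×10 = 2390 mm². φR_n = 0.90 × 300 × 2390 = 645.3 kN.
Governing: min(745.9, 530.6, 645.3) = 530.6 kN → bearing.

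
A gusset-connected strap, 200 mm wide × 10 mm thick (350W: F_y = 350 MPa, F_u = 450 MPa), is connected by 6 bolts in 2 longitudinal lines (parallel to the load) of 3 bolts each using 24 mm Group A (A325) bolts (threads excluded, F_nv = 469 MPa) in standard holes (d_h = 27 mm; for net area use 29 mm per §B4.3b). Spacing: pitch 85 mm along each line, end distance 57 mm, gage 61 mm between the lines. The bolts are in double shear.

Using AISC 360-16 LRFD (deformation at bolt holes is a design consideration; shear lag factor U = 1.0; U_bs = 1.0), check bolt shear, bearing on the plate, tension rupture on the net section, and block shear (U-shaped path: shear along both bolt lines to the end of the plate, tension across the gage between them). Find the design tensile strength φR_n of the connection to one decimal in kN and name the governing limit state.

Bolt shear: A_b = π(24)²/4 = 452.39 mm². φR_n = 0.75 × 469 × 452.39 × 6 × 2 = 1909.5 kN.
Bearing (10 mm plate, F_u = 450 MPa): end bolts L_c = 57 − 27/2 = 43.5, R_n = min(1.2×43.5×10×450, 2.4×24×10×450) = 234.9 kN/bolt; interior L_c = 85 − 27 = 58, R_n = 259.2 kN/bolt. φR_n = 0.75 × (2×234.9 + 4×259.2) = 1130.0 kN.
Tension rupture (net): A_n = (200 − 2×29)×10 = 1420 mm² (U = 1.0, A_e = A_n). φR_n = 0.75 × 450 × 1420 = 479.3 kN.
Block shear: shear path 2×[57+2×85] = 2×227 mm, A_gv = 4540, A_nv = 2×(227 − 2.5×29)×10 = 3090 mm²; tension across gage: (61 − 1×29)×10 = 320 mm². R_n = min(0.6×450×3090, 0.6×350×4540) + 1.0×450×320 = min(834.3, 953.4) + 144 = 978.3 kN. φR_n = 0.75 × 978.3 = 733.7 kN.
Governing: min(1909.5, 1130.0, 479.3, 733.7) = 479.3 kN → net-section rupture.

479.3 kN (net-section rupture governs)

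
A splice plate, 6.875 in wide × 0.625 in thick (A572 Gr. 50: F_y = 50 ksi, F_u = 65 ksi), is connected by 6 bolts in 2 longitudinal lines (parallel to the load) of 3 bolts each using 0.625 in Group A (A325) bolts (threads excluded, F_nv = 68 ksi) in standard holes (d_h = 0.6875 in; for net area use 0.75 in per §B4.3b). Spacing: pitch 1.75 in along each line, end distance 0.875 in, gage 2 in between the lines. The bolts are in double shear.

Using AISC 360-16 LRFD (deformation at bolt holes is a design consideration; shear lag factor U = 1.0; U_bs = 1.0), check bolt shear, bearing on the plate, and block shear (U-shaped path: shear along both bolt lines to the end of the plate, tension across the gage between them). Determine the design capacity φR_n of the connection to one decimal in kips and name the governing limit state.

Bolt shear: A_b = π(0.625)²/4 = 0.3068 in². φR_n = 0.75 × 68 × 0.3068 × 6 × 2 = 187.8 kips.
Bearing (0.625 in plate, F_u = 65 ksi): end bolts L_c = 0.875 − 0.6875/2 = 0.53125, R_n = min(1.2×0.53125×0.625×65, 2.4×0.625×0.625×65) = 25.898 kips/bolt; interior L_c = 1.75 − 0.6875 = 1.0625, R_n = 51.797 kips/bolt. φR_n = 0.75 × (2×25.898 + 4×51.797) = 194.2 kips.
Block shear: shear path 2×[0.875+2×1.75] = 2×4.375 in, A_gv = 5.4688, A_nv = 2×(4.375 − 2.5×0.75)×0.625 = 3.125 in²; tension across gage: (2 − 1×0.75)×0.625 = 0.78125 in². R_n = min(0.6×65×3.125, 0.6×50×5.4688) + 1.0×65×0.78125 = min(121.88, 164.06) + 50.781 = 172.66 kips. φR_n = 0.75 × 172.66 = 129.5 kips.
Governing: min(187.8, 194.2, 129.5) = 129.5 kips → block shear.

129.5 kips (block shear governs)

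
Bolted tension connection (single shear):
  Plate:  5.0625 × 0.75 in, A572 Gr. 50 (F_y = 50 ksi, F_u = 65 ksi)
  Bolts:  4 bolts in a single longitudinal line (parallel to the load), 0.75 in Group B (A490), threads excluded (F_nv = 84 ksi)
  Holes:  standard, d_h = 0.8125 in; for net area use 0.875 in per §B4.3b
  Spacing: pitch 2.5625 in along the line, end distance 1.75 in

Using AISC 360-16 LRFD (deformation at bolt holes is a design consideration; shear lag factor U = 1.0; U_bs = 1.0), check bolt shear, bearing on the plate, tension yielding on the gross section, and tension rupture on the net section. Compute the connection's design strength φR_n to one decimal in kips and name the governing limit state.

111.3 kips (bolt shear governs)

Bolt shear: A_b = π(0.75)²/4 = 0.44179 in². φR_n = 0.75 × 84 × 0.44179 × 4 × 1 = 111.3 kips.
Bearing (0.75 in plate, F_u = 65 ksi): end bolts L_c = 1.75 − 0.8125/2 = 1.34375, R_n = min(1.2×1.34375×0.75×65, 2.4×0.75×0.75×65) = 78.609 kips/bolt; interior L_c = 2.5625 − 0.8125 = 1.75, R_n = 87.75 kips/bolt. φR_n = 0.75 × (1×78.609 + 3×87.75) = 256.4 kips.
Tension yield (gross): A_g = 5.0625×0.75 = 3.7969 in². φR_n = 0.90 × 50 × 3.7969 = 170.9 kips.
Tension rupture (net): A_n = (5.0625 − 1×0.875)×0.75 = 3.1406 in² (U = 1.0, A_e = A_n). φR_n = 0.75 × 65 × 3.1406 = 153.1 kips.
Governing: min(111.3, 256.4, 170.9, 153.1) = 111.3 kips → bolt shear.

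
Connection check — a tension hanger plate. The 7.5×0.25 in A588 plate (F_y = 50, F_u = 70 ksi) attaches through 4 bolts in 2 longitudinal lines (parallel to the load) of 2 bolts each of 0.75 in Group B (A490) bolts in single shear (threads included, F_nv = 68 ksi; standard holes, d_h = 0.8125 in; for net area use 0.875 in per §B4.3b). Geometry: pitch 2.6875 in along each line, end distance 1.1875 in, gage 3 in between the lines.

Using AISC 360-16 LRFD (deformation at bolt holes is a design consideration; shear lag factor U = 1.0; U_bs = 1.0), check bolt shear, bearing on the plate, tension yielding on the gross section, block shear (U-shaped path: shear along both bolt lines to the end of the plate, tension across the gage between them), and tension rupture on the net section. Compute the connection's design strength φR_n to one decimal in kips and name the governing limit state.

Bolt shear: A_b = π(0.75)²/4 = 0.44179 in². φR_n = 0.75 × 68 × 0.44179 × 4 × 1 = 90.1 kips.
Bearing (0.25 in plate, F_u = 70 ksi): end bolts L_c = 1.1875 − 0.8125/2 = 0.78125, R_n = min(1.2×0.78125×0.25×70, 2.4×0.75×0.25×70) = 16.406 kips/bolt; interior L_c = 2.6875 − 0.8125 = 1.875, R_n = 31.5 kips/bolt. φR_n = 0.75 × (2×16.406 + 2×31.5) = 71.9 kips.
Tension yield (gross): A_g = 7.5×0.25 = 1.875 in². φR_n = 0.90 × 50 × 1.875 = 84.4 kips.
Block shear: shear path 2×[1.1875+1×2.6875] = 2×3.875 in, A_gv = 1.9375, A_nv = 2×(3.875 − 1.5×0.875)×0.25 = 1.2813 in²; tension across gage: (3 − 1×0.875)×0.25 = 0.53125 in². R_n = min(0.6×70×1.2813, 0.6×50×1.9375) + 1.0×70×0.53125 = min(53.815, 58.125) + 37.188 = 91.003 kips. φR_n = 0.75 × 91.003 = 68.3 kips.
Tension rupture (net): A_n = (7.5 − 2×0.875)×0.25 = 1.4375 in² (U = 1.0, A_e = A_n). φR_n = 0.75 × 70 × 1.4375 = 75.5 kips.
Governing: min(90.1, 71.9, 84.4, 68.3, 75.5) = 68.3 kips → block shear.

68.3 kips (block shear governs)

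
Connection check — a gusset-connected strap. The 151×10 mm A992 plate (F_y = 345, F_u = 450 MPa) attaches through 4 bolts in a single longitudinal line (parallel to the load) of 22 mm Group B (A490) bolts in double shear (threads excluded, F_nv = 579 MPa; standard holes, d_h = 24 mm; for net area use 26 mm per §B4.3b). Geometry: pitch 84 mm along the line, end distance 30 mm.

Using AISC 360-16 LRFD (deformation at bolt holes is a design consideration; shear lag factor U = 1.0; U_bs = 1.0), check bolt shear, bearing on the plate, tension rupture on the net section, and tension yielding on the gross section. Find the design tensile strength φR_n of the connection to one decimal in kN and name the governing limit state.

Bolt shear: A_b = π(22)²/4 = 380.13 mm². φR_n = 0.75 × 579 × 380.13 × 4 × 2 = 1320.6 kN.
Bearing (10 mm plate, F_u = 450 MPa): end bolts L_c = 30 − 24/2 = 18, R_n = min(1.2×18×10×450, 2.4×22×10×450) = 97.2 kN/bolt; interior L_c = 84 − 24 = 60, R_n = 237.6 kN/bolt. φR_n = 0.75 × (1×97.2 + 3×237.6) = 607.5 kN.
Tension rupture (net): A_n = (151 − 1×26)×10 = 1250 mm² (U = 1.0, A_e = A_n). φR_n = 0.75 × 450 × 1250 = 421.9 kN.
Tension yield (gross): A_g = 151×10 = 1510 mm². φR_n = 0.90 × 345 × 1510 = 468.9 kN.
Governing: min(1320.6, 607.5, 421.9, 468.9) = 421.9 kN → net-section rupture.

421.9 kN (net-section rupture governs)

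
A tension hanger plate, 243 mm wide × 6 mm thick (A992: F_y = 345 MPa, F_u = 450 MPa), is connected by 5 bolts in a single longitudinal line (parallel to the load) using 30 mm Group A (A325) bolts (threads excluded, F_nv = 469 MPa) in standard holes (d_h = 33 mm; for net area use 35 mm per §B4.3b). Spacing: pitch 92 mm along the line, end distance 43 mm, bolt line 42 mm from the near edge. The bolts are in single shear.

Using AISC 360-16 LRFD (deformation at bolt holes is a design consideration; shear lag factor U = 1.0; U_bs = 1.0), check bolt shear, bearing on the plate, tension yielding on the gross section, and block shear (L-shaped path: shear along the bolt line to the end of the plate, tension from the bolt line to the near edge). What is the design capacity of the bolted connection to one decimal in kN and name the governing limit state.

Bolt shear: A_b = π(30)²/4 = 706.86 mm². φR_n = 0.75 × 469 × 706.86 × 5 × 1 = 1243.2 kN.
Bearing (6 mm plate, F_u = 450 MPa): end bolts L_c = 43 − 33/2 = 26.5, R_n = min(1.2×26.5×6×450, 2.4×30×6×450) = 85.86 kN/bolt; interior L_c = 92 − 33 = 59, R_n = 191.16 kN/bolt. φR_n = 0.75 × (1×85.86 + 4×191.16) = 637.9 kN.
Tension yield (gross): A_g = 243×6 = 1458 mm². φR_n = 0.90 × 345 × 1458 = 452.7 kN.
Block shear: shear path 1×[43+4×92] = 1×411 mm, A_gv = 2466, A_nv = 1×(411 − 4.5×35)×6 = 1521 mm²; tension to near edge: (42 − 0.5×35)×6 = 147 mm². R_n = min(0.6×450×1521, 0.6×345×2466) + 1.0×450×147 = min(410.67, 510.46) + 66.15 = 476.82 kN. φR_n = 0.75 × 476.82 = 357.6 kN.
Governing: min(1243.2, 637.9, 452.7, 357.6) = 357.6 kN → block shear.

357.6 kN (block shear governs)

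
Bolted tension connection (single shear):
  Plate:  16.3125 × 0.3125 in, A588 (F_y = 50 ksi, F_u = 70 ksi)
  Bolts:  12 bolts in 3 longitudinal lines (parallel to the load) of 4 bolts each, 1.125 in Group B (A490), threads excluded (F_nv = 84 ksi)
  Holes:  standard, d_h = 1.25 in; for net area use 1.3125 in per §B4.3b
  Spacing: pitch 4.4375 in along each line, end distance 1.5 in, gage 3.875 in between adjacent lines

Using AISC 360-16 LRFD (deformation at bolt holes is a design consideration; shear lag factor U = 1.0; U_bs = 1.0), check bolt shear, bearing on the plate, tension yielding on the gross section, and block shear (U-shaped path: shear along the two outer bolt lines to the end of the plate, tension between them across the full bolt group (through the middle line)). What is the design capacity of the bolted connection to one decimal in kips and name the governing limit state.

229.4 kips (gross-section yield governs)

Bolt shear: A_b = π(1.125)²/4 = 0.99402 in². φR_n = 0.75 × 84 × 0.99402 × 12 × 1 = 751.5 kips.
Bearing (0.3125 in plate, F_u = 70 ksi): end bolts L_c = 1.5 − 1.25/2 = 0.875, R_n = min(1.2×0.875×0.3125×70, 2.4×1.125×0.3125×70) = 22.969 kips/bolt; interior L_c = 4.4375 − 1.25 = 3.1875, R_n = 59.063 kips/bolt. φR_n = 0.75 × (3×22.969 + 9×59.063) = 450.4 kips.
Tension yield (gross): A_g = 16.3125×0.3125 = 5.0977 in². φR_n = 0.90 × 50 × 5.0977 = 229.4 kips.
Block shear: shear path 2×[1.5+3×4.4375] = 2×14.8125 in, A_gv = 9.2578, A_nv = 2×(14.8125 − 3.5×1.3125)×0.3125 = 6.3867 in²; tension across gage: (7.75 − 2×1.3125)×0.3125 = 1.6016 in². R_n = min(0.6×70×6.3867, 0.6×50×9.2578) + 1.0×70×1.6016 = min(268.24, 277.73) + 112.11 = 380.35 kips. φR_n = 0.75 × 380.35 = 285.3 kips.
Governing: min(751.5, 450.4, 229.4, 285.3) = 229.4 kips → gross-section yield.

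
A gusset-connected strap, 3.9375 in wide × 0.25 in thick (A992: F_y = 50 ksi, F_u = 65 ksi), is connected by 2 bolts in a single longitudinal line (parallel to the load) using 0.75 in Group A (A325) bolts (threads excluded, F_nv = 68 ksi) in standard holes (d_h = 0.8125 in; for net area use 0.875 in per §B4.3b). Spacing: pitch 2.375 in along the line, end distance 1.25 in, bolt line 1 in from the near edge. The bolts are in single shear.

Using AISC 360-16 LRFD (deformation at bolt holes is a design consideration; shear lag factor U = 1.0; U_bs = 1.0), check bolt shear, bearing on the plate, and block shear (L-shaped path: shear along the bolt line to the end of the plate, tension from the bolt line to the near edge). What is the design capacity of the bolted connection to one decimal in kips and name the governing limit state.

Bolt shear: A_b = π(0.75)²/4 = 0.44179 in². φR_n = 0.75 × 68 × 0.44179 × 2 × 1 = 45.1 kips.
Bearing (0.25 in plate, F_u = 65 ksi): end bolts L_c = 1.25 − 0.8125/2 = 0.84375, R_n = min(1.2×0.84375×0.25×65, 2.4×0.75×0.25×65) = 16.453 kips/bolt; interior L_c = 2.375 − 0.8125 = 1.5625, R_n = 29.25 kips/bolt. φR_n = 0.75 × (1×16.453 + 1×29.25) = 34.3 kips.
Block shear: shear path 1×[1.25+1×2.375] = 1×3.625 in, A_gv = 0.90625, A_nv = 1×(3.625 − 1.5×0.875)×0.25 = 0.57813 in²; tension to near edge: (1 − 0.5×0.875)×0.25 = 0.14063 in². R_n = min(0.6×65×0.57813, 0.6×50×0.90625) + 1.0×65×0.14063 = min(22.547, 27.188) + 9.141 = 31.688 kips. φR_n = 0.75 × 31.688 = 23.8 kips.
Governing: min(45.1, 34.3, 23.8) = 23.8 kips → block shear.

23.8 kips (block shear governs)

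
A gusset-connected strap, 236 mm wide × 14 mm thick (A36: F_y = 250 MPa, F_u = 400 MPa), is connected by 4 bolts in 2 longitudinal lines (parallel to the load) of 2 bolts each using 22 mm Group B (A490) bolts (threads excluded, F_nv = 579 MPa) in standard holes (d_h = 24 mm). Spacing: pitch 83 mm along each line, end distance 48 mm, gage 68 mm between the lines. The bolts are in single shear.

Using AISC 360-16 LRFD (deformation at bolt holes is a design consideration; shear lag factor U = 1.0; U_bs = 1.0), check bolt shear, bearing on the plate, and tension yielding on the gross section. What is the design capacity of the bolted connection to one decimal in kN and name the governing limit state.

660.3 kN (bolt shear governs)

Bolt shear: A_b = π(22)²/4 = 380.13 mm². φR_n = 0.75 × 579 × 380.13 × 4 × 1 = 660.3 kN.
Bearing (14 mm plate, F_u = 400 MPa): end bolts L_c = 48 − 24/2 = 36, R_n = min(1.2×36×14×400, 2.4×22×14×400) = 241.92 kN/bolt; interior L_c = 83 − 24 = 59, R_n = 295.68 kN/bolt. φR_n = 0.75 × (2×241.92 + 2×295.68) = 806.4 kN.
Tension yield (gross): A_g = 236×14 = 3304 mm². φR_n = 0.90 × 250 × 3304 = 743.4 kN.
Governing: min(660.3, 806.4, 743.4) = 660.3 kN → bolt shear.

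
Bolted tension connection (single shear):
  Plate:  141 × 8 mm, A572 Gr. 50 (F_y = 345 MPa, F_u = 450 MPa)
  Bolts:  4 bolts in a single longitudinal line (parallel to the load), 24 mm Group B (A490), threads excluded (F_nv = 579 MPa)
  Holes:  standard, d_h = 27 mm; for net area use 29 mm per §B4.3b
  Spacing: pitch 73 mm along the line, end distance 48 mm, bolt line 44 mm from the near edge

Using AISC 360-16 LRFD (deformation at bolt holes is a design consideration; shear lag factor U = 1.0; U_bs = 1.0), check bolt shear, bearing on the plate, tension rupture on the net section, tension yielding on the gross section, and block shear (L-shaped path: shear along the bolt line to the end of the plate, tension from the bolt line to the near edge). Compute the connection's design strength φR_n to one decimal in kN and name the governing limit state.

Bolt shear: A_b = π(24)²/4 = 452.39 mm². φR_n = 0.75 × 579 × 452.39 × 4 × 1 = 785.8 kN.
Bearing (8 mm plate, F_u = 450 MPa): end bolts L_c = 48 − 27/2 = 34.5, R_n = min(1.2×34.5×8×450, 2.4×24×8×450) = 149.04 kN/bolt; interior L_c = 73 − 27 = 46, R_n = 198.72 kN/bolt. φR_n = 0.75 × (1×149.04 + 3×198.72) = 558.9 kN.
Tension rupture (net): A_n = (141 − 1×29)×8 = 896 mm² (U = 1.0, A_e = A_n). φR_n = 0.75 × 450 × 896 = 302.4 kN.
Tension yield (gross): A_g = 141×8 = 1128 mm². φR_n = 0.90 × 345 × 1128 = 350.2 kN.
Block shear: shear path 1×[48+3×73] = 1×267 mm, A_gv = 2136, A_nv = 1×(267 − 3.5×29)×8 = 1324 mm²; tension to near edge: (44 − 0.5×29)×8 = 236 mm². R_n = min(0.6×450×1324, 0.6×345×2136) + 1.0×450×236 = min(357.48, 442.15) + 106.2 = 463.68 kN. φR_n = 0.75 × 463.68 = 347.8 kN.
Governing: min(785.8, 558.9, 302.4, 350.2, 347.8) = 302.4 kN → net-section rupture.

302.4 kN (net-section rupture governs)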